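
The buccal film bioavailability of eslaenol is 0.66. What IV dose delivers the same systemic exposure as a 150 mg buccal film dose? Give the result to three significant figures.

Systemic exposure from an extravascular dose = F × D_ev, so the equivalent IV dose is F × D_ev.
D_iv = F × D_ev = 0.66 × 150 = 99 mg

D_iv = 99.0 mg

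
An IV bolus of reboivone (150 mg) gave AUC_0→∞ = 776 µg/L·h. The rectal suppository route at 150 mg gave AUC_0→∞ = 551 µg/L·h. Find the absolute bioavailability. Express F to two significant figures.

F = 0.71

F = (AUC_ev / D_ev) / (AUC_iv / D_iv)
  = (551/150) / (776/150)
  = 3.67333 / 5.17333 = 0.7101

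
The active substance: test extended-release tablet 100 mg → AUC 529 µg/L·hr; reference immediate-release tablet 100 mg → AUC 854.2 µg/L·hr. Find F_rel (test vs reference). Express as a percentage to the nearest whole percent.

F_rel = (AUC_test/D_test) / (AUC_ref/D_ref)
      = (529/100) / (854.2/100)
      = 5.29 / 8.542 = 0.6193 = 61.93%

F_rel = 62%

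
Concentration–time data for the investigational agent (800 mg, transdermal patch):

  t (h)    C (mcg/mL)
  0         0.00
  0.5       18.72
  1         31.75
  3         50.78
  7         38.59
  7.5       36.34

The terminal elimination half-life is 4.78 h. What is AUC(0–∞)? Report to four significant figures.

Trapezoidal AUC_0→7.5:
  [0→0.5]: (0.00+18.72)/2 × 0.5 = 4.68
  [0.5→1]: (18.72+31.75)/2 × 0.5 = 12.6175
  [1→3]: (31.75+50.78)/2 × 2 = 82.53
  [3→7]: (50.78+38.59)/2 × 4 = 178.74
  [7→7.5]: (38.59+36.34)/2 × 0.5 = 18.7325
  Sum = 297.3 mcg/mL·h
k_e = ln2 / t½ = 0.693147 / 4.78 = 0.1450 h^-1
Extrapolated tail: C_last / k_e = 36.34 / 0.145 = 250.621
AUC_0→∞ = 297.3 + 250.621 = 547.921 mcg/mL·h

AUC = 547.9 mcg/mL·h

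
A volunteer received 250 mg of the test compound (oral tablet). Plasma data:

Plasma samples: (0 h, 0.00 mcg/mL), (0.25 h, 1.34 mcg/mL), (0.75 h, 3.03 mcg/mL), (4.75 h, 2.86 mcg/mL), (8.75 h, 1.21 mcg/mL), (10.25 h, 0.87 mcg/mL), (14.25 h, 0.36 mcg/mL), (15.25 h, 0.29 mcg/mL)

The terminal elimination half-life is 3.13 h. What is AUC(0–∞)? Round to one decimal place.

Trapezoidal AUC_0→15.25:
  [0→0.25]: (0.00+1.34)/2 × 0.25 = 0.1675
  [0.25→0.75]: (1.34+3.03)/2 × 0.5 = 1.0925
  [0.75→4.75]: (3.03+2.86)/2 × 4 = 11.78
  [4.75→8.75]: (2.86+1.21)/2 × 4 = 8.14
  [8.75→10.25]: (1.21+0.87)/2 × 1.5 = 1.56
  [10.25→14.25]: (0.87+0.36)/2 × 4 = 2.46
  [14.25→15.25]: (0.36+0.29)/2 × 1 = 0.325
  Sum = 25.525 mcg/mL·h
k_e = ln2 / t½ = 0.693147 / 3.13 = 0.2215 h^-1
Extrapolated tail: C_last / k_e = 0.29 / 0.2215 = 1.309
AUC_0→∞ = 25.525 + 1.309 = 26.834 mcg/mL·h

AUC = 26.8 mcg/mL·h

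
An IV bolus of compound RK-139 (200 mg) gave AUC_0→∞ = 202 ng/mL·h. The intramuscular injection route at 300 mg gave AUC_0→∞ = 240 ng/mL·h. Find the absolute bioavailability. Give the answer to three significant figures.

F = (AUC_ev / D_ev) / (AUC_iv / D_iv)
  = (240/300) / (202/200)
  = 0.8 / 1.01 = 0.7921

F = 0.792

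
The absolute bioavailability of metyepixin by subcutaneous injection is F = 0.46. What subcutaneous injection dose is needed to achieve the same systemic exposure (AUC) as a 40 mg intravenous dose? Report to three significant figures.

For equal systemic exposure: F × D_ev = D_iv
D_ev = D_iv / F = 40 / 0.46 = 86.9565 mg

D_subcutaneous = 87.0 mg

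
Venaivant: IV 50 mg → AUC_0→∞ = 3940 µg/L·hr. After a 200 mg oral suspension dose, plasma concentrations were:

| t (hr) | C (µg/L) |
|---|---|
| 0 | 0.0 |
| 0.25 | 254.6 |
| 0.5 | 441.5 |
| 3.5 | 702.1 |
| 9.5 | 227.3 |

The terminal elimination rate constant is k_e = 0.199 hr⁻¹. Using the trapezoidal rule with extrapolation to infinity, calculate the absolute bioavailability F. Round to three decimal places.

Trapezoidal AUC_0→9.5 (oral suspension):
  [0→0.25]: (0.0+254.6)/2 × 0.25 = 31.825
  [0.25→0.5]: (254.6+441.5)/2 × 0.25 = 87.0125
  [0.5→3.5]: (441.5+702.1)/2 × 3 = 1715.4
  [3.5→9.5]: (702.1+227.3)/2 × 6 = 2788.2
  Sum = 4622.4375 µg/L·hr
Tail: C_last/k_e = 227.3/0.199 = 1142.211
AUC_0→∞ (oral suspension) = 4622.4375 + 1142.211 = 5764.6485 µg/L·hr
F = (AUC_ev/D_ev)/(AUC_iv/D_iv) = (5764.6485/200)/(3940/50) = 28.8232/78.8 = 0.3658

F = 0.366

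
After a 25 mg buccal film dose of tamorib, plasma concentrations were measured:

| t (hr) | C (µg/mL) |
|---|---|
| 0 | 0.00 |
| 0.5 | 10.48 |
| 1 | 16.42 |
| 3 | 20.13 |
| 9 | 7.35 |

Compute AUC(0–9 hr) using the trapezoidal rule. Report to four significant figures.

AUC = 128.3 µg/mL·hr

Trapezoidal AUC_0→9:
  [0→0.5]: (0.00+10.48)/2 × 0.5 = 2.62
  [0.5→1]: (10.48+16.42)/2 × 0.5 = 6.725
  [1→3]: (16.42+20.13)/2 × 2 = 36.55
  [3→9]: (20.13+7.35)/2 × 6 = 82.44
  Sum = 128.335 µg/mL·hr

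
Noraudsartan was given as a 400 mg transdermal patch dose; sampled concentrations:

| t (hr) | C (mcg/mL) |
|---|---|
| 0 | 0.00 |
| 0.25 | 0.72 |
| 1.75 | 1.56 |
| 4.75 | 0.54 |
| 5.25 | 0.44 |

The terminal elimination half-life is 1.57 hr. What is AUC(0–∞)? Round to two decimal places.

Trapezoidal AUC_0→5.25:
  [0→0.25]: (0.00+0.72)/2 × 0.25 = 0.09
  [0.25→1.75]: (0.72+1.56)/2 × 1.5 = 1.71
  [1.75→4.75]: (1.56+0.54)/2 × 3 = 3.15
  [4.75→5.25]: (0.54+0.44)/2 × 0.5 = 0.245
  Sum = 5.195 mcg/mL·hr
k_e = ln2 / t½ = 0.693147 / 1.57 = 0.4415 hr^-1
Extrapolated tail: C_last / k_e = 0.44 / 0.4415 = 0.997
AUC_0→∞ = 5.195 + 0.997 = 6.192 mcg/mL·hr

AUC = 6.19 mcg/mL·hr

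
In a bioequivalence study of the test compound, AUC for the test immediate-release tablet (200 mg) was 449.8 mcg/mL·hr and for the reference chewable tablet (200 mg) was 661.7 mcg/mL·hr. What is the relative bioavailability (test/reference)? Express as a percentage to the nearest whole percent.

F_rel = (AUC_test/D_test) / (AUC_ref/D_ref)
      = (449.8/200) / (661.7/200)
      = 2.249 / 3.3085 = 0.6798 = 67.98%

F_rel = 68%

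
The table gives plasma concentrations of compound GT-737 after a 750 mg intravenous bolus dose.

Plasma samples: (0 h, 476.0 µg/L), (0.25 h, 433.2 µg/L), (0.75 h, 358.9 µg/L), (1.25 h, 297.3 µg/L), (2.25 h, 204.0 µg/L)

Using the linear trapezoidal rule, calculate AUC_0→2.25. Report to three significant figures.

AUC = 726 µg/L·h

Trapezoidal AUC_0→2.25:
  [0→0.25]: (476.0+433.2)/2 × 0.25 = 113.65
  [0.25→0.75]: (433.2+358.9)/2 × 0.5 = 198.025
  [0.75→1.25]: (358.9+297.3)/2 × 0.5 = 164.05
  [1.25→2.25]: (297.3+204.0)/2 × 1 = 250.65
  Sum = 726.375 µg/L·h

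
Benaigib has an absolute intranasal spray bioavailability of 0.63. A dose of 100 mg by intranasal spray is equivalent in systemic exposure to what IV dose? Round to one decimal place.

D_iv = 63.0 mg

Systemic exposure from an extravascular dose = F × D_ev, so the equivalent IV dose is F × D_ev.
D_iv = F × D_ev = 0.63 × 100 = 63 mg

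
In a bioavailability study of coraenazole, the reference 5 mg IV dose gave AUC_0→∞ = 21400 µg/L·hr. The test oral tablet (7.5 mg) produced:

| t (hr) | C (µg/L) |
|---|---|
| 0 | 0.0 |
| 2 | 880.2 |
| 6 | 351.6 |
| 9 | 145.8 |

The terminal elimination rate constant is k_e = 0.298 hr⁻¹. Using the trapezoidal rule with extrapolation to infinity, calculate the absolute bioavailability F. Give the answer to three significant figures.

Trapezoidal AUC_0→9 (oral tablet):
  [0→2]: (0.0+880.2)/2 × 2 = 880.2
  [2→6]: (880.2+351.6)/2 × 4 = 2463.6
  [6→9]: (351.6+145.8)/2 × 3 = 746.1
  Sum = 4089.9 µg/L·hr
Tail: C_last/k_e = 145.8/0.298 = 489.262
AUC_0→∞ (oral tablet) = 4089.9 + 489.262 = 4579.162 µg/L·hr
F = (AUC_ev/D_ev)/(AUC_iv/D_iv) = (4579.162/7.5)/(21400/5) = 610.555/4280 = 0.1427

F = 0.143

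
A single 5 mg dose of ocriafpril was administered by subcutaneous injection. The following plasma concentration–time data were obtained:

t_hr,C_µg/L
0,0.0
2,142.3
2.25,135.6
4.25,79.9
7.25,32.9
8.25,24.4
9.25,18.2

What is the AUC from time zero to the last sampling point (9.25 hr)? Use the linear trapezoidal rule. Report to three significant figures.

Trapezoidal AUC_0→9.25:
  [0→2]: (0.0+142.3)/2 × 2 = 142.3
  [2→2.25]: (142.3+135.6)/2 × 0.25 = 34.7375
  [2.25→4.25]: (135.6+79.9)/2 × 2 = 215.5
  [4.25→7.25]: (79.9+32.9)/2 × 3 = 169.2
  [7.25→8.25]: (32.9+24.4)/2 × 1 = 28.65
  [8.25→9.25]: (24.4+18.2)/2 × 1 = 21.3
  Sum = 611.6875 µg/L·hr

AUC = 612 µg/L·hr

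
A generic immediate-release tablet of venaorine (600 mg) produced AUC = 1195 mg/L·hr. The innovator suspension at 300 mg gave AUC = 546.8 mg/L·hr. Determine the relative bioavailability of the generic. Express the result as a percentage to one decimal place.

F_rel = (AUC_test/D_test) / (AUC_ref/D_ref)
      = (1195/600) / (546.8/300)
      = 1.99167 / 1.82267 = 1.0927 = 109.27%

F_rel = 109.3%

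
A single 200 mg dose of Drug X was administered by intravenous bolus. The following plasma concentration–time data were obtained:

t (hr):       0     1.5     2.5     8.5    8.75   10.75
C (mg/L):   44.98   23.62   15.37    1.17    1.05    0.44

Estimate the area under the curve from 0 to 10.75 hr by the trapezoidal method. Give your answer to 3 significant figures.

Trapezoidal AUC_0→10.75:
  [0→1.5]: (44.98+23.62)/2 × 1.5 = 51.45
  [1.5→2.5]: (23.62+15.37)/2 × 1 = 19.495
  [2.5→8.5]: (15.37+1.17)/2 × 6 = 49.62
  [8.5→8.75]: (1.17+1.05)/2 × 0.25 = 0.2775
  [8.75→10.75]: (1.05+0.44)/2 × 2 = 1.49
  Sum = 122.3325 mg/L·hr

AUC = 122 mg/L·hr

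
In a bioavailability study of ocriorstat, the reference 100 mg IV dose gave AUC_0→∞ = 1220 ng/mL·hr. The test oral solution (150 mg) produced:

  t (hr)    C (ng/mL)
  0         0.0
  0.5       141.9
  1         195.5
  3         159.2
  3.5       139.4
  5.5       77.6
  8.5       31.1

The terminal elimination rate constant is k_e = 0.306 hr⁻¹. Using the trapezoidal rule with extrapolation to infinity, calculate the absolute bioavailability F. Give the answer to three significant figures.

F = 0.563

Trapezoidal AUC_0→8.5 (oral solution):
  [0→0.5]: (0.0+141.9)/2 × 0.5 = 35.475
  [0.5→1]: (141.9+195.5)/2 × 0.5 = 84.35
  [1→3]: (195.5+159.2)/2 × 2 = 354.7
  [3→3.5]: (159.2+139.4)/2 × 0.5 = 74.65
  [3.5→5.5]: (139.4+77.6)/2 × 2 = 217.0
  [5.5→8.5]: (77.6+31.1)/2 × 3 = 163.05
  Sum = 929.225 ng/mL·hr
Tail: C_last/k_e = 31.1/0.306 = 101.634
AUC_0→∞ (oral solution) = 929.225 + 101.634 = 1030.859 ng/mL·hr
F = (AUC_ev/D_ev)/(AUC_iv/D_iv) = (1030.859/150)/(1220/100) = 6.87239/12.2 = 0.5633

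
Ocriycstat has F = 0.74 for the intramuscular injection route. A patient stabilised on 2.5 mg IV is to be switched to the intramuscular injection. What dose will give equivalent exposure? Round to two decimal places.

For equal systemic exposure: F × D_ev = D_iv
D_ev = D_iv / F = 2.5 / 0.74 = 3.37838 mg

D_intramuscular = 3.38 mg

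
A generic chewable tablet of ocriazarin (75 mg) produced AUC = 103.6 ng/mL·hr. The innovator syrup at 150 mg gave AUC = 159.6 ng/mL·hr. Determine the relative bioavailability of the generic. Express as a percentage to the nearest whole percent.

F_rel = (AUC_test/D_test) / (AUC_ref/D_ref)
      = (103.6/75) / (159.6/150)
      = 1.38133 / 1.064 = 1.2982 = 129.82%

F_rel = 130%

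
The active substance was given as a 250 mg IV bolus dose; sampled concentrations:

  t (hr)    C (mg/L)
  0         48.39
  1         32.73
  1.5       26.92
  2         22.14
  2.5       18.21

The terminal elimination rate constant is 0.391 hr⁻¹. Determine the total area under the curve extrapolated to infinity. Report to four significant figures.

Trapezoidal AUC_0→2.5:
  [0→1]: (48.39+32.73)/2 × 1 = 40.56
  [1→1.5]: (32.73+26.92)/2 × 0.5 = 14.9125
  [1.5→2]: (26.92+22.14)/2 × 0.5 = 12.265
  [2→2.5]: (22.14+18.21)/2 × 0.5 = 10.0875
  Sum = 77.825 mg/L·hr
Extrapolated tail: C_last / k_e = 18.21 / 0.391 = 46.573
AUC_0→∞ = 77.825 + 46.573 = 124.398 mg/L·hr

AUC = 124.4 mg/L·hr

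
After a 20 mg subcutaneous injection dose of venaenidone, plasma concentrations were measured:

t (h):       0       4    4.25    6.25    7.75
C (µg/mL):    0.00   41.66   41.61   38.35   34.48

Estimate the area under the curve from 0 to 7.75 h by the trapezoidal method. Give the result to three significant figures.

AUC = 228 µg/mL·h

Trapezoidal AUC_0→7.75:
  [0→4]: (0.00+41.66)/2 × 4 = 83.32
  [4→4.25]: (41.66+41.61)/2 × 0.25 = 10.40875
  [4.25→6.25]: (41.61+38.35)/2 × 2 = 79.96
  [6.25→7.75]: (38.35+34.48)/2 × 1.5 = 54.6225
  Sum = 228.31125 µg/mL·h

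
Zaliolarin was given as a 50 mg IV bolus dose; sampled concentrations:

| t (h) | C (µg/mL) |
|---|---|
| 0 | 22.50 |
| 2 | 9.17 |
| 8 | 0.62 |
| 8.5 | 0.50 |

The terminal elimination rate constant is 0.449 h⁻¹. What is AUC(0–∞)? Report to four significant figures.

AUC = 62.43 µg/mL·h

Trapezoidal AUC_0→8.5:
  [0→2]: (22.50+9.17)/2 × 2 = 31.67
  [2→8]: (9.17+0.62)/2 × 6 = 29.37
  [8→8.5]: (0.62+0.50)/2 × 0.5 = 0.28
  Sum = 61.32 µg/mL·h
Extrapolated tail: C_last / k_e = 0.50 / 0.449 = 1.114
AUC_0→∞ = 61.32 + 1.114 = 62.434 µg/mL·h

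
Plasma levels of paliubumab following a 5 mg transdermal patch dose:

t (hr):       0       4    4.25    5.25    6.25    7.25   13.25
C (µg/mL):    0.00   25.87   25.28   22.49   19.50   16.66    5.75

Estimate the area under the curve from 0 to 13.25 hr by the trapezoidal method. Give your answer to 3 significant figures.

AUC = 188 µg/mL·hr

Trapezoidal AUC_0→13.25:
  [0→4]: (0.00+25.87)/2 × 4 = 51.74
  [4→4.25]: (25.87+25.28)/2 × 0.25 = 6.39375
  [4.25→5.25]: (25.28+22.49)/2 × 1 = 23.885
  [5.25→6.25]: (22.49+19.50)/2 × 1 = 20.995
  [6.25→7.25]: (19.50+16.66)/2 × 1 = 18.08
  [7.25→13.25]: (16.66+5.75)/2 × 6 = 67.23
  Sum = 188.32375 µg/mL·hr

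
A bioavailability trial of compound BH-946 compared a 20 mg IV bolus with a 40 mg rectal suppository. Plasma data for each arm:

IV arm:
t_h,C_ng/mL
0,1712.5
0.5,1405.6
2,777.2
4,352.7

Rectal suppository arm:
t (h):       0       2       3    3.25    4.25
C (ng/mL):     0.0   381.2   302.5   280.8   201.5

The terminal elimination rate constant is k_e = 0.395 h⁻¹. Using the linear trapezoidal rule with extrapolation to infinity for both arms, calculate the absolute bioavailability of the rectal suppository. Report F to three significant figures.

F = 0.174

Trapezoidal AUC_0→4 (IV):
  [0→0.5]: (1712.5+1405.6)/2 × 0.5 = 779.525
  [0.5→2]: (1405.6+777.2)/2 × 1.5 = 1637.1
  [2→4]: (777.2+352.7)/2 × 2 = 1129.9
  Sum = 3546.525 ng/mL·h
IV tail: 352.7/0.395 = 892.911; AUC_iv,0→∞ = 3546.525 + 892.911 = 4439.436 ng/mL·h
Trapezoidal AUC_0→4.25 (rectal suppository):
  [0→2]: (0.0+381.2)/2 × 2 = 381.2
  [2→3]: (381.2+302.5)/2 × 1 = 341.85
  [3→3.25]: (302.5+280.8)/2 × 0.25 = 72.9125
  [3.25→4.25]: (280.8+201.5)/2 × 1 = 241.15
  Sum = 1037.1125 ng/mL·h
rectal suppository tail: 201.5/0.395 = 510.127; AUC_ev,0→∞ = 1037.1125 + 510.127 = 1547.2395 ng/mL·h
F = (AUC_ev/D_ev)/(AUC_iv/D_iv) = (1547.2395/40)/(4439.436/20) = 38.681/221.9718 = 0.1743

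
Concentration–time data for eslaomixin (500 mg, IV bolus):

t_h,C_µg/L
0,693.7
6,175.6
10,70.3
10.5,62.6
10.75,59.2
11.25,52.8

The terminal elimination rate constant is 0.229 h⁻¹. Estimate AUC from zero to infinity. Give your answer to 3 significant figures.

AUC = 3410 µg/L·h

Trapezoidal AUC_0→11.25:
  [0→6]: (693.7+175.6)/2 × 6 = 2607.9
  [6→10]: (175.6+70.3)/2 × 4 = 491.8
  [10→10.5]: (70.3+62.6)/2 × 0.5 = 33.225
  [10.5→10.75]: (62.6+59.2)/2 × 0.25 = 15.225
  [10.75→11.25]: (59.2+52.8)/2 × 0.5 = 28.0
  Sum = 3176.15 µg/L·h
Extrapolated tail: C_last / k_e = 52.8 / 0.229 = 230.568
AUC_0→∞ = 3176.15 + 230.568 = 3406.718 µg/L·h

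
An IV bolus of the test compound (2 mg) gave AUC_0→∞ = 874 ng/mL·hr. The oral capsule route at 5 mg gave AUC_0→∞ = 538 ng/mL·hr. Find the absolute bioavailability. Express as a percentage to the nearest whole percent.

F = (AUC_ev / D_ev) / (AUC_iv / D_iv)
  = (538/5) / (874/2)
  = 107.6 / 437 = 0.2462
  = 24.62%

F = 25%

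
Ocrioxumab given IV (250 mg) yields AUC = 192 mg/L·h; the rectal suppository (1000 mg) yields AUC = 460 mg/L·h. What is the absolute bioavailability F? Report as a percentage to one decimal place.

F = 59.9%

F = (AUC_ev / D_ev) / (AUC_iv / D_iv)
  = (460/1000) / (192/250)
  = 0.46 / 0.768 = 0.5990
  = 59.90%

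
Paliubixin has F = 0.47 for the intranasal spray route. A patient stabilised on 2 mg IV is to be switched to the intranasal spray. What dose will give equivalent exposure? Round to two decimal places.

For equal systemic exposure: F × D_ev = D_iv
D_ev = D_iv / F = 2 / 0.47 = 4.25532 mg

D_intranasal = 4.26 mg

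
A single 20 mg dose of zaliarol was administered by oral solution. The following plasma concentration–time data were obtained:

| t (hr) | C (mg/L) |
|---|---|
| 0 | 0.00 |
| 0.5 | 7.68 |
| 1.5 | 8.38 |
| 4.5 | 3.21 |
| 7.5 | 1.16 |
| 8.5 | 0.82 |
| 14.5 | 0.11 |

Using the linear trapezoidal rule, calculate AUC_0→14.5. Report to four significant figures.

AUC = 37.67 mg/L·hr

Trapezoidal AUC_0→14.5:
  [0→0.5]: (0.00+7.68)/2 × 0.5 = 1.92
  [0.5→1.5]: (7.68+8.38)/2 × 1 = 8.03
  [1.5→4.5]: (8.38+3.21)/2 × 3 = 17.385
  [4.5→7.5]: (3.21+1.16)/2 × 3 = 6.555
  [7.5→8.5]: (1.16+0.82)/2 × 1 = 0.99
  [8.5→14.5]: (0.82+0.11)/2 × 6 = 2.79
  Sum = 37.67 mg/L·hr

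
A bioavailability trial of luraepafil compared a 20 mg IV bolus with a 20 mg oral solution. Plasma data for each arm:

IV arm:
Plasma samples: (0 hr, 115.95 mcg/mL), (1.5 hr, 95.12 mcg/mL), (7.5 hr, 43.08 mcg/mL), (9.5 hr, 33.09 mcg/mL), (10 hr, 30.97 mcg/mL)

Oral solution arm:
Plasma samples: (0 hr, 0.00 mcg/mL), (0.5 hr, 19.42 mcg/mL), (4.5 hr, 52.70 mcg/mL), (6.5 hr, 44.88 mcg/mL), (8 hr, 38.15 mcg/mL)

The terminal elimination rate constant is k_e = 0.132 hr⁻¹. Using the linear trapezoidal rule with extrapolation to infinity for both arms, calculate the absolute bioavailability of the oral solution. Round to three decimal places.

Trapezoidal AUC_0→10 (IV):
  [0→1.5]: (115.95+95.12)/2 × 1.5 = 158.3025
  [1.5→7.5]: (95.12+43.08)/2 × 6 = 414.6
  [7.5→9.5]: (43.08+33.09)/2 × 2 = 76.17
  [9.5→10]: (33.09+30.97)/2 × 0.5 = 16.015
  Sum = 665.0875 mcg/mL·hr
IV tail: 30.97/0.132 = 234.621; AUC_iv,0→∞ = 665.0875 + 234.621 = 899.7085 mcg/mL·hr
Trapezoidal AUC_0→8 (oral solution):
  [0→0.5]: (0.00+19.42)/2 × 0.5 = 4.855
  [0.5→4.5]: (19.42+52.70)/2 × 4 = 144.24
  [4.5→6.5]: (52.70+44.88)/2 × 2 = 97.58
  [6.5→8]: (44.88+38.15)/2 × 1.5 = 62.2725
  Sum = 308.9475 mcg/mL·hr
oral solution tail: 38.15/0.132 = 289.015; AUC_ev,0→∞ = 308.9475 + 289.015 = 597.9625 mcg/mL·hr
F = (AUC_ev/D_ev)/(AUC_iv/D_iv) = (597.9625/20)/(899.7085/20) = 29.898125/44.985425 = 0.6646

F = 0.665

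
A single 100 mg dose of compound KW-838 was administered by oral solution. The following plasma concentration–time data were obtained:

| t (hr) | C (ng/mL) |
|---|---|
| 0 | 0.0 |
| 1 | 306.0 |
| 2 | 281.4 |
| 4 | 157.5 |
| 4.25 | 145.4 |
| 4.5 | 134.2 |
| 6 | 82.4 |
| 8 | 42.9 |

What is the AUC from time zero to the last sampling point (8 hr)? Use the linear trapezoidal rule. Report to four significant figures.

AUC = 1246 ng/mL·hr

Trapezoidal AUC_0→8:
  [0→1]: (0.0+306.0)/2 × 1 = 153.0
  [1→2]: (306.0+281.4)/2 × 1 = 293.7
  [2→4]: (281.4+157.5)/2 × 2 = 438.9
  [4→4.25]: (157.5+145.4)/2 × 0.25 = 37.8625
  [4.25→4.5]: (145.4+134.2)/2 × 0.25 = 34.95
  [4.5→6]: (134.2+82.4)/2 × 1.5 = 162.45
  [6→8]: (82.4+42.9)/2 × 2 = 125.3
  Sum = 1246.1625 ng/mL·hr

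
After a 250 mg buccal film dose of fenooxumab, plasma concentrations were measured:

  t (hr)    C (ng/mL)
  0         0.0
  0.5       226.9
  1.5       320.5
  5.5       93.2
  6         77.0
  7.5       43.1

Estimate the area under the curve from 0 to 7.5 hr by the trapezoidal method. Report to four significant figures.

AUC = 1290 ng/mL·hr

Trapezoidal AUC_0→7.5:
  [0→0.5]: (0.0+226.9)/2 × 0.5 = 56.725
  [0.5→1.5]: (226.9+320.5)/2 × 1 = 273.7
  [1.5→5.5]: (320.5+93.2)/2 × 4 = 827.4
  [5.5→6]: (93.2+77.0)/2 × 0.5 = 42.55
  [6→7.5]: (77.0+43.1)/2 × 1.5 = 90.075
  Sum = 1290.45 ng/mL·hr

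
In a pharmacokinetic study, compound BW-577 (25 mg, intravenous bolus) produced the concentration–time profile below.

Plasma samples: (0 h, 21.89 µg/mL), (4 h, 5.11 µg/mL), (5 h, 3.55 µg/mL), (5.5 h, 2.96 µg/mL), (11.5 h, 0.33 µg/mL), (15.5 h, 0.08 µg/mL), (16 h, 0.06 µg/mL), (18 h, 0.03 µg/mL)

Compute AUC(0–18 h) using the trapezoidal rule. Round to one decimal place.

Trapezoidal AUC_0→18:
  [0→4]: (21.89+5.11)/2 × 4 = 54.0
  [4→5]: (5.11+3.55)/2 × 1 = 4.33
  [5→5.5]: (3.55+2.96)/2 × 0.5 = 1.6275
  [5.5→11.5]: (2.96+0.33)/2 × 6 = 9.87
  [11.5→15.5]: (0.33+0.08)/2 × 4 = 0.82
  [15.5→16]: (0.08+0.06)/2 × 0.5 = 0.035
  [16→18]: (0.06+0.03)/2 × 2 = 0.09
  Sum = 70.7725 µg/mL·h

AUC = 70.8 µg/mL·h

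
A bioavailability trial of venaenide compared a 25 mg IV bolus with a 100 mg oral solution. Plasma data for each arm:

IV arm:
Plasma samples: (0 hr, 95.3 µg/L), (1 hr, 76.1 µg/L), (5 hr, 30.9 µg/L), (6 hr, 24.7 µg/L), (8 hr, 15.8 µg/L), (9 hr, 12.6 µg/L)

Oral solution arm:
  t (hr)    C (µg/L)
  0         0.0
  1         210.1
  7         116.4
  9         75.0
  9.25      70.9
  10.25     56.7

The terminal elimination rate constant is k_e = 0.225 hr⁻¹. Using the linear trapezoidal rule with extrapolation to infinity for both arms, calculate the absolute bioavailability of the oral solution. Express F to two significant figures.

Trapezoidal AUC_0→9 (IV):
  [0→1]: (95.3+76.1)/2 × 1 = 85.7
  [1→5]: (76.1+30.9)/2 × 4 = 214.0
  [5→6]: (30.9+24.7)/2 × 1 = 27.8
  [6→8]: (24.7+15.8)/2 × 2 = 40.5
  [8→9]: (15.8+12.6)/2 × 1 = 14.2
  Sum = 382.2 µg/L·hr
IV tail: 12.6/0.225 = 56.000; AUC_iv,0→∞ = 382.2 + 56.000 = 438.2 µg/L·hr
Trapezoidal AUC_0→10.25 (oral solution):
  [0→1]: (0.0+210.1)/2 × 1 = 105.05
  [1→7]: (210.1+116.4)/2 × 6 = 979.5
  [7→9]: (116.4+75.0)/2 × 2 = 191.4
  [9→9.25]: (75.0+70.9)/2 × 0.25 = 18.2375
  [9.25→10.25]: (70.9+56.7)/2 × 1 = 63.8
  Sum = 1357.9875 µg/L·hr
oral solution tail: 56.7/0.225 = 252.000; AUC_ev,0→∞ = 1357.9875 + 252.000 = 1609.9875 µg/L·hr
F = (AUC_ev/D_ev)/(AUC_iv/D_iv) = (1609.9875/100)/(438.2/25) = 16.099875/17.528 = 0.9185

F = 0.92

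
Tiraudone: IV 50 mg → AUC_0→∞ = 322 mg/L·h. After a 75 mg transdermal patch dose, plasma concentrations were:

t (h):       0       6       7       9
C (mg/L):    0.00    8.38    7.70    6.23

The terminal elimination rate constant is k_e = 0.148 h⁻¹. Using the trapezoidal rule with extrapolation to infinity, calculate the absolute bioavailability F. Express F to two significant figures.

Trapezoidal AUC_0→9 (transdermal patch):
  [0→6]: (0.00+8.38)/2 × 6 = 25.14
  [6→7]: (8.38+7.70)/2 × 1 = 8.04
  [7→9]: (7.70+6.23)/2 × 2 = 13.93
  Sum = 47.11 mg/L·h
Tail: C_last/k_e = 6.23/0.148 = 42.095
AUC_0→∞ (transdermal patch) = 47.11 + 42.095 = 89.205 mg/L·h
F = (AUC_ev/D_ev)/(AUC_iv/D_iv) = (89.205/75)/(322/50) = 1.1894/6.44 = 0.1847

F = 0.18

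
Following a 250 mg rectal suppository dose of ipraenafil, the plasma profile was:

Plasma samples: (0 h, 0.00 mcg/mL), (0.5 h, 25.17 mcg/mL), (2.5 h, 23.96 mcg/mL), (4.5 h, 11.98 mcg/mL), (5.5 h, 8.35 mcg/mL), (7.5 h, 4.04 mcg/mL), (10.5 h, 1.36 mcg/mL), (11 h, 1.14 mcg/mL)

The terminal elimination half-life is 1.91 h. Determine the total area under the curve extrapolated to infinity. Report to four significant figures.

Trapezoidal AUC_0→11:
  [0→0.5]: (0.00+25.17)/2 × 0.5 = 6.2925
  [0.5→2.5]: (25.17+23.96)/2 × 2 = 49.13
  [2.5→4.5]: (23.96+11.98)/2 × 2 = 35.94
  [4.5→5.5]: (11.98+8.35)/2 × 1 = 10.165
  [5.5→7.5]: (8.35+4.04)/2 × 2 = 12.39
  [7.5→10.5]: (4.04+1.36)/2 × 3 = 8.1
  [10.5→11]: (1.36+1.14)/2 × 0.5 = 0.625
  Sum = 122.6425 mcg/mL·h
k_e = ln2 / t½ = 0.693147 / 1.91 = 0.3629 h^-1
Extrapolated tail: C_last / k_e = 1.14 / 0.3629 = 3.141
AUC_0→∞ = 122.6425 + 3.141 = 125.7835 mcg/mL·h

AUC = 125.8 mcg/mL·h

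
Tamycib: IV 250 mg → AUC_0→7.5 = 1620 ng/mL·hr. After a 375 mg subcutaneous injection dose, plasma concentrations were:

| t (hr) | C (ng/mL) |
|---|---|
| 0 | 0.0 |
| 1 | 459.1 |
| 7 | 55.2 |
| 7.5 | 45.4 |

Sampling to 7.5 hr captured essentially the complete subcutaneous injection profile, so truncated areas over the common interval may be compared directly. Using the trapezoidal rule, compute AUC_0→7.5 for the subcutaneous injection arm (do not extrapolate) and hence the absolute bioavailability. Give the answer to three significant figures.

F = 0.740

Trapezoidal AUC_0→7.5 (subcutaneous injection):
  [0→1]: (0.0+459.1)/2 × 1 = 229.55
  [1→7]: (459.1+55.2)/2 × 6 = 1542.9
  [7→7.5]: (55.2+45.4)/2 × 0.5 = 25.15
  Sum = 1797.6 ng/mL·hr
F = (AUC_ev/D_ev)/(AUC_iv/D_iv) = (1797.6/375)/(1620/250) = 4.7936/6.48 = 0.7398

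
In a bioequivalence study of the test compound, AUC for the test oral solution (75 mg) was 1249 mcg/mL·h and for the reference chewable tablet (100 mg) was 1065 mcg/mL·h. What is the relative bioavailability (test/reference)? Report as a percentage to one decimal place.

F_rel = (AUC_test/D_test) / (AUC_ref/D_ref)
      = (1249/75) / (1065/100)
      = 16.6533 / 10.65 = 1.5637 = 156.37%

F_rel = 156.4%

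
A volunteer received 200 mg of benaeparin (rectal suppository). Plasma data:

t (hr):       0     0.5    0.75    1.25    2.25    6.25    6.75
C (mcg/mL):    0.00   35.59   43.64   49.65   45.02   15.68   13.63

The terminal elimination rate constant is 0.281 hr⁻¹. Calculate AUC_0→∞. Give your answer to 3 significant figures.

AUC = 267 mcg/mL·hr

Trapezoidal AUC_0→6.75:
  [0→0.5]: (0.00+35.59)/2 × 0.5 = 8.8975
  [0.5→0.75]: (35.59+43.64)/2 × 0.25 = 9.90375
  [0.75→1.25]: (43.64+49.65)/2 × 0.5 = 23.3225
  [1.25→2.25]: (49.65+45.02)/2 × 1 = 47.335
  [2.25→6.25]: (45.02+15.68)/2 × 4 = 121.4
  [6.25→6.75]: (15.68+13.63)/2 × 0.5 = 7.3275
  Sum = 218.18625 mcg/mL·hr
Extrapolated tail: C_last / k_e = 13.63 / 0.281 = 48.505
AUC_0→∞ = 218.18625 + 48.505 = 266.69125 mcg/mL·hr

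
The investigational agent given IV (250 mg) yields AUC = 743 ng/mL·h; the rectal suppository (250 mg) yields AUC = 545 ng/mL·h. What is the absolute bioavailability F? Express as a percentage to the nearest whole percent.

F = (AUC_ev / D_ev) / (AUC_iv / D_iv)
  = (545/250) / (743/250)
  = 2.18 / 2.972 = 0.7335
  = 73.35%

F = 73%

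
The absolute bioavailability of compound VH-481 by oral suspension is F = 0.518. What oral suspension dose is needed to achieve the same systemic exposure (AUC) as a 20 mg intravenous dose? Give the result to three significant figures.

For equal systemic exposure: F × D_ev = D_iv
D_ev = D_iv / F = 20 / 0.518 = 38.61 mg

D_oral = 38.6 mg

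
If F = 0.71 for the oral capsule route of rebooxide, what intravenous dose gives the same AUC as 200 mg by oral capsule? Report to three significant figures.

Systemic exposure from an extravascular dose = F × D_ev, so the equivalent IV dose is F × D_ev.
D_iv = F × D_ev = 0.71 × 200 = 142 mg

D_iv = 142 mg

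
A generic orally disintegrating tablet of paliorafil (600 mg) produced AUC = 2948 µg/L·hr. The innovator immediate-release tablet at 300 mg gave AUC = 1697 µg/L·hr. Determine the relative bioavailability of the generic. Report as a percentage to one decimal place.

F_rel = (AUC_test/D_test) / (AUC_ref/D_ref)
      = (2948/600) / (1697/300)
      = 4.91333 / 5.65667 = 0.8686 = 86.86%

F_rel = 86.9%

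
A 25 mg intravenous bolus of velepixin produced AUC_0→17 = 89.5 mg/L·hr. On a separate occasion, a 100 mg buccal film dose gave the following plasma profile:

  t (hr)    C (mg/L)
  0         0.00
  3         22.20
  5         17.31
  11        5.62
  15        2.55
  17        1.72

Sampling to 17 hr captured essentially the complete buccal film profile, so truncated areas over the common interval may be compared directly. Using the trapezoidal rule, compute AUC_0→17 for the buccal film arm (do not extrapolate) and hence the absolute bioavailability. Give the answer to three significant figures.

Trapezoidal AUC_0→17 (buccal film):
  [0→3]: (0.00+22.20)/2 × 3 = 33.3
  [3→5]: (22.20+17.31)/2 × 2 = 39.51
  [5→11]: (17.31+5.62)/2 × 6 = 68.79
  [11→15]: (5.62+2.55)/2 × 4 = 16.34
  [15→17]: (2.55+1.72)/2 × 2 = 4.27
  Sum = 162.21 mg/L·hr
F = (AUC_ev/D_ev)/(AUC_iv/D_iv) = (162.21/100)/(89.5/25) = 1.6221/3.58 = 0.4531

F = 0.453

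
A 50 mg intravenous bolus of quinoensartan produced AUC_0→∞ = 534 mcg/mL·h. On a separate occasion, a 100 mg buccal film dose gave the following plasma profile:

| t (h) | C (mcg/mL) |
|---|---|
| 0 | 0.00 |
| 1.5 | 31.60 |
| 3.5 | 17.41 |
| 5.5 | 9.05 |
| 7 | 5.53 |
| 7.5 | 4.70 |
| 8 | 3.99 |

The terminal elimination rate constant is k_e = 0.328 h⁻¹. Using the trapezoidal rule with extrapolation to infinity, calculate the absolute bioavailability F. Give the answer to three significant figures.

Trapezoidal AUC_0→8 (buccal film):
  [0→1.5]: (0.00+31.60)/2 × 1.5 = 23.7
  [1.5→3.5]: (31.60+17.41)/2 × 2 = 49.01
  [3.5→5.5]: (17.41+9.05)/2 × 2 = 26.46
  [5.5→7]: (9.05+5.53)/2 × 1.5 = 10.935
  [7→7.5]: (5.53+4.70)/2 × 0.5 = 2.5575
  [7.5→8]: (4.70+3.99)/2 × 0.5 = 2.1725
  Sum = 114.835 mcg/mL·h
Tail: C_last/k_e = 3.99/0.328 = 12.165
AUC_0→∞ (buccal film) = 114.835 + 12.165 = 127.0 mcg/mL·h
F = (AUC_ev/D_ev)/(AUC_iv/D_iv) = (127.0/100)/(534/50) = 1.27/10.68 = 0.1189

F = 0.119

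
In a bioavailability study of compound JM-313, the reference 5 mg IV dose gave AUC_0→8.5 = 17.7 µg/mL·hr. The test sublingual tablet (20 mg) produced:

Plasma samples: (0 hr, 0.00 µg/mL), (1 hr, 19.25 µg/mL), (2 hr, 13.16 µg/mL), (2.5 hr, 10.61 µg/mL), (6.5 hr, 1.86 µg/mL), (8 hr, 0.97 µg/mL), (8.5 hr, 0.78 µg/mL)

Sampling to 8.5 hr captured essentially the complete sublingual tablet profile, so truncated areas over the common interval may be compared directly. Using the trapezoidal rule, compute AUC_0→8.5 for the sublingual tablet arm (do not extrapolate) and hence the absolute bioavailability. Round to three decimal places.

Trapezoidal AUC_0→8.5 (sublingual tablet):
  [0→1]: (0.00+19.25)/2 × 1 = 9.625
  [1→2]: (19.25+13.16)/2 × 1 = 16.205
  [2→2.5]: (13.16+10.61)/2 × 0.5 = 5.9425
  [2.5→6.5]: (10.61+1.86)/2 × 4 = 24.94
  [6.5→8]: (1.86+0.97)/2 × 1.5 = 2.1225
  [8→8.5]: (0.97+0.78)/2 × 0.5 = 0.4375
  Sum = 59.2725 µg/mL·hr
F = (AUC_ev/D_ev)/(AUC_iv/D_iv) = (59.2725/20)/(17.7/5) = 2.963625/3.54 = 0.8372

F = 0.837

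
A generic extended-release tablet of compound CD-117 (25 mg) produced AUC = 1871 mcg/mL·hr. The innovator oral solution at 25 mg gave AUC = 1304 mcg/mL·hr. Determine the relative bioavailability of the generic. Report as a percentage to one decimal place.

F_rel = (AUC_test/D_test) / (AUC_ref/D_ref)
      = (1871/25) / (1304/25)
      = 74.84 / 52.16 = 1.4348 = 143.48%

F_rel = 143.5%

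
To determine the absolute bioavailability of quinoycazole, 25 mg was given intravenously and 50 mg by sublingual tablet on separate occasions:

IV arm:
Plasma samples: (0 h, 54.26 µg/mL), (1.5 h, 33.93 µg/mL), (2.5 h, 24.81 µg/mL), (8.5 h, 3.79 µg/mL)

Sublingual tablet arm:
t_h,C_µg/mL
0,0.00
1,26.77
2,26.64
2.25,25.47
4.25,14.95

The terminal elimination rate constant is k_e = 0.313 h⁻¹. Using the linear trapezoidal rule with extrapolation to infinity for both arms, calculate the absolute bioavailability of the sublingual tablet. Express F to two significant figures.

F = 0.35

Trapezoidal AUC_0→8.5 (IV):
  [0→1.5]: (54.26+33.93)/2 × 1.5 = 66.1425
  [1.5→2.5]: (33.93+24.81)/2 × 1 = 29.37
  [2.5→8.5]: (24.81+3.79)/2 × 6 = 85.8
  Sum = 181.3125 µg/mL·h
IV tail: 3.79/0.313 = 12.109; AUC_iv,0→∞ = 181.3125 + 12.109 = 193.4215 µg/mL·h
Trapezoidal AUC_0→4.25 (sublingual tablet):
  [0→1]: (0.00+26.77)/2 × 1 = 13.385
  [1→2]: (26.77+26.64)/2 × 1 = 26.705
  [2→2.25]: (26.64+25.47)/2 × 0.25 = 6.51375
  [2.25→4.25]: (25.47+14.95)/2 × 2 = 40.42
  Sum = 87.02375 µg/mL·h
sublingual tablet tail: 14.95/0.313 = 47.764; AUC_ev,0→∞ = 87.02375 + 47.764 = 134.78775 µg/mL·h
F = (AUC_ev/D_ev)/(AUC_iv/D_iv) = (134.78775/50)/(193.4215/25) = 2.695755/7.73686 = 0.3484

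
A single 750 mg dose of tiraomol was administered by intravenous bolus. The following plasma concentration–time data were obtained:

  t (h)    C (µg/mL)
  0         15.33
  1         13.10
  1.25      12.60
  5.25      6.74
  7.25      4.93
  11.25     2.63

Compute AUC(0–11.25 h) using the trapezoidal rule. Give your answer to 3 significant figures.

AUC = 82.9 µg/mL·h

Trapezoidal AUC_0→11.25:
  [0→1]: (15.33+13.10)/2 × 1 = 14.215
  [1→1.25]: (13.10+12.60)/2 × 0.25 = 3.2125
  [1.25→5.25]: (12.60+6.74)/2 × 4 = 38.68
  [5.25→7.25]: (6.74+4.93)/2 × 2 = 11.67
  [7.25→11.25]: (4.93+2.63)/2 × 4 = 15.12
  Sum = 82.8975 µg/mL·h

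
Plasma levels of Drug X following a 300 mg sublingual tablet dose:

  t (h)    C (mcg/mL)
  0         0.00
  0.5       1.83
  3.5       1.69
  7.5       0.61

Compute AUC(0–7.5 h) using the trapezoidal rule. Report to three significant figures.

Trapezoidal AUC_0→7.5:
  [0→0.5]: (0.00+1.83)/2 × 0.5 = 0.4575
  [0.5→3.5]: (1.83+1.69)/2 × 3 = 5.28
  [3.5→7.5]: (1.69+0.61)/2 × 4 = 4.6
  Sum = 10.3375 mcg/mL·h

AUC = 10.3 mcg/mL·h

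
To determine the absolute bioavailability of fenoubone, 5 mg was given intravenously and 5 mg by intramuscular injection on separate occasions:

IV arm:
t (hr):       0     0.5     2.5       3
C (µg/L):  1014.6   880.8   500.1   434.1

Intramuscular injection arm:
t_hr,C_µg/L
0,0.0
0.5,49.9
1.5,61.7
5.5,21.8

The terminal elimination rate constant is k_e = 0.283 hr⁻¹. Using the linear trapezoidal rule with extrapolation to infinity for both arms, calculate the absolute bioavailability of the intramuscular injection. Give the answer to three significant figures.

Trapezoidal AUC_0→3 (IV):
  [0→0.5]: (1014.6+880.8)/2 × 0.5 = 473.85
  [0.5→2.5]: (880.8+500.1)/2 × 2 = 1380.9
  [2.5→3]: (500.1+434.1)/2 × 0.5 = 233.55
  Sum = 2088.3 µg/L·hr
IV tail: 434.1/0.283 = 1533.922; AUC_iv,0→∞ = 2088.3 + 1533.922 = 3622.222 µg/L·hr
Trapezoidal AUC_0→5.5 (intramuscular injection):
  [0→0.5]: (0.0+49.9)/2 × 0.5 = 12.475
  [0.5→1.5]: (49.9+61.7)/2 × 1 = 55.8
  [1.5→5.5]: (61.7+21.8)/2 × 4 = 167.0
  Sum = 235.275 µg/L·hr
intramuscular injection tail: 21.8/0.283 = 77.032; AUC_ev,0→∞ = 235.275 + 77.032 = 312.307 µg/L·hr
F = (AUC_ev/D_ev)/(AUC_iv/D_iv) = (312.307/5)/(3622.222/5) = 62.4614/724.4444 = 0.0862

F = 0.0862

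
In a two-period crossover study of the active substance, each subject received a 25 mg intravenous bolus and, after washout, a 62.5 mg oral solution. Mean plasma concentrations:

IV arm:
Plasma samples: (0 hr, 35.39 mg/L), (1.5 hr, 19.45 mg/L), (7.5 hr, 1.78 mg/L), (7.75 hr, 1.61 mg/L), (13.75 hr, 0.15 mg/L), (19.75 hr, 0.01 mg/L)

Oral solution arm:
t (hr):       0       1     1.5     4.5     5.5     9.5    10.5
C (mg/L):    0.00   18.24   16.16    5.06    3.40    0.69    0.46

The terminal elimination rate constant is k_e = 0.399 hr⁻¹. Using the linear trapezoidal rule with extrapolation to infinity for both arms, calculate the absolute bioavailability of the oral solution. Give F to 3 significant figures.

F = 0.229

Trapezoidal AUC_0→19.75 (IV):
  [0→1.5]: (35.39+19.45)/2 × 1.5 = 41.13
  [1.5→7.5]: (19.45+1.78)/2 × 6 = 63.69
  [7.5→7.75]: (1.78+1.61)/2 × 0.25 = 0.42375
  [7.75→13.75]: (1.61+0.15)/2 × 6 = 5.28
  [13.75→19.75]: (0.15+0.01)/2 × 6 = 0.48
  Sum = 111.00375 mg/L·hr
IV tail: 0.01/0.399 = 0.025; AUC_iv,0→∞ = 111.00375 + 0.025 = 111.02875 mg/L·hr
Trapezoidal AUC_0→10.5 (oral solution):
  [0→1]: (0.00+18.24)/2 × 1 = 9.12
  [1→1.5]: (18.24+16.16)/2 × 0.5 = 8.6
  [1.5→4.5]: (16.16+5.06)/2 × 3 = 31.83
  [4.5→5.5]: (5.06+3.40)/2 × 1 = 4.23
  [5.5→9.5]: (3.40+0.69)/2 × 4 = 8.18
  [9.5→10.5]: (0.69+0.46)/2 × 1 = 0.575
  Sum = 62.535 mg/L·hr
oral solution tail: 0.46/0.399 = 1.153; AUC_ev,0→∞ = 62.535 + 1.153 = 63.688 mg/L·hr
F = (AUC_ev/D_ev)/(AUC_iv/D_iv) = (63.688/62.5)/(111.02875/25) = 1.019008/4.44115 = 0.2294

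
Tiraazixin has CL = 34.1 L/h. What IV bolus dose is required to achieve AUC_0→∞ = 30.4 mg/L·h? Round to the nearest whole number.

Dose = 1037 mg

Dose_iv = CL × AUC_0→∞
     = 34.1 × 30.4 = 1036.64 mg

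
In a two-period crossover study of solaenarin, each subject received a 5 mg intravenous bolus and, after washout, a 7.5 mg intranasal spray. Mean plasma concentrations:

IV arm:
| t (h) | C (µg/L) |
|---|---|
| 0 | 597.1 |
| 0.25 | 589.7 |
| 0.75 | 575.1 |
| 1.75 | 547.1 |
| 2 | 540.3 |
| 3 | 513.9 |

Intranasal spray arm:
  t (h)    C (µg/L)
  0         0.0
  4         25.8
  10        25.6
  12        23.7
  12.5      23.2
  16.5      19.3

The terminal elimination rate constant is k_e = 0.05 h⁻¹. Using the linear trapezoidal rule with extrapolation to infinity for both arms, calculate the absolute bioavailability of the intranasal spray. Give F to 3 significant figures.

F = 0.0412

Trapezoidal AUC_0→3 (IV):
  [0→0.25]: (597.1+589.7)/2 × 0.25 = 148.35
  [0.25→0.75]: (589.7+575.1)/2 × 0.5 = 291.2
  [0.75→1.75]: (575.1+547.1)/2 × 1 = 561.1
  [1.75→2]: (547.1+540.3)/2 × 0.25 = 135.925
  [2→3]: (540.3+513.9)/2 × 1 = 527.1
  Sum = 1663.675 µg/L·h
IV tail: 513.9/0.05 = 10278.000; AUC_iv,0→∞ = 1663.675 + 10278.000 = 11941.675 µg/L·h
Trapezoidal AUC_0→16.5 (intranasal spray):
  [0→4]: (0.0+25.8)/2 × 4 = 51.6
  [4→10]: (25.8+25.6)/2 × 6 = 154.2
  [10→12]: (25.6+23.7)/2 × 2 = 49.3
  [12→12.5]: (23.7+23.2)/2 × 0.5 = 11.725
  [12.5→16.5]: (23.2+19.3)/2 × 4 = 85.0
  Sum = 351.825 µg/L·h
intranasal spray tail: 19.3/0.05 = 386.000; AUC_ev,0→∞ = 351.825 + 386.000 = 737.825 µg/L·h
F = (AUC_ev/D_ev)/(AUC_iv/D_iv) = (737.825/7.5)/(11941.675/5) = 98.3767/2388.335 = 0.0412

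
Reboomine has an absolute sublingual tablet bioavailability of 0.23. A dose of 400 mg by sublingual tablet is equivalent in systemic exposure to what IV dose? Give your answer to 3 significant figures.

Systemic exposure from an extravascular dose = F × D_ev, so the equivalent IV dose is F × D_ev.
D_iv = F × D_ev = 0.23 × 400 = 92 mg

D_iv = 92.0 mg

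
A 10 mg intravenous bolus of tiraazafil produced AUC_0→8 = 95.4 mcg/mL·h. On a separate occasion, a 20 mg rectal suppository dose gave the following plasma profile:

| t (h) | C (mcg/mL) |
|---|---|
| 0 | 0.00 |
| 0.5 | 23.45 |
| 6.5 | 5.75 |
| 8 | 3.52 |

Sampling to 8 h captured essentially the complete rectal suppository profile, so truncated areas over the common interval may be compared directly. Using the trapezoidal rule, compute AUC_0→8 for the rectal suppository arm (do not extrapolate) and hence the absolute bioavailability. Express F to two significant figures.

F = 0.53

Trapezoidal AUC_0→8 (rectal suppository):
  [0→0.5]: (0.00+23.45)/2 × 0.5 = 5.8625
  [0.5→6.5]: (23.45+5.75)/2 × 6 = 87.6
  [6.5→8]: (5.75+3.52)/2 × 1.5 = 6.9525
  Sum = 100.415 mcg/mL·h
F = (AUC_ev/D_ev)/(AUC_iv/D_iv) = (100.415/20)/(95.4/10) = 5.02075/9.54 = 0.5263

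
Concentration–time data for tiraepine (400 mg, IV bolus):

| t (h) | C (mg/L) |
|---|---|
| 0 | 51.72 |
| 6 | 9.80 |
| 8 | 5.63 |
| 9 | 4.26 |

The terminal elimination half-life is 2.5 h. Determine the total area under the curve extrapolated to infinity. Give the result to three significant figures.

AUC = 220 mg/L·h

Trapezoidal AUC_0→9:
  [0→6]: (51.72+9.80)/2 × 6 = 184.56
  [6→8]: (9.80+5.63)/2 × 2 = 15.43
  [8→9]: (5.63+4.26)/2 × 1 = 4.945
  Sum = 204.935 mg/L·h
k_e = ln2 / t½ = 0.693147 / 2.5 = 0.2773 h^-1
Extrapolated tail: C_last / k_e = 4.26 / 0.2773 = 15.362
AUC_0→∞ = 204.935 + 15.362 = 220.297 mg/L·h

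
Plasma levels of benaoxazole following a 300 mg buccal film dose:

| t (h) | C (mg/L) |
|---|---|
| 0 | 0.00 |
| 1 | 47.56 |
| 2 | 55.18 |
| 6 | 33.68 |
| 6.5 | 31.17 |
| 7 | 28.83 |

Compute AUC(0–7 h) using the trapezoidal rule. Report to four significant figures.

AUC = 284.1 mg/L·h

Trapezoidal AUC_0→7:
  [0→1]: (0.00+47.56)/2 × 1 = 23.78
  [1→2]: (47.56+55.18)/2 × 1 = 51.37
  [2→6]: (55.18+33.68)/2 × 4 = 177.72
  [6→6.5]: (33.68+31.17)/2 × 0.5 = 16.2125
  [6.5→7]: (31.17+28.83)/2 × 0.5 = 15.0
  Sum = 284.0825 mg/L·h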